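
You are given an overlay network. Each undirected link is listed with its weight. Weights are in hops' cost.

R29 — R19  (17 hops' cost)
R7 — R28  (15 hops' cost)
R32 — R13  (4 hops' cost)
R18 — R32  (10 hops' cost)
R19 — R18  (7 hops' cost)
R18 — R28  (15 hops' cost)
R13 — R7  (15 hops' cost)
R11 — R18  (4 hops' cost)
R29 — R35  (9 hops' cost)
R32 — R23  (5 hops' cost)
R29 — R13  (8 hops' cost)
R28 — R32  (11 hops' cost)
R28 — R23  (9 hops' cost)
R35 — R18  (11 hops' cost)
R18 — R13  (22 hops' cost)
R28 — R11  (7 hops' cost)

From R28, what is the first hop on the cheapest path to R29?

R32

Compare a few routes:
R28 → R23 → R32 → R13 → R29: 9+5+4+8 = 26
R28 → R11 → R18 → R35 → R29: 7+4+11+9 = 31
R28 → R32 → R13 → R29: 11+4+8 = 23
Cheapest is R28 → R32 → R13 → R29 at 23 hops' cost.
So from R28 the first move is to R32.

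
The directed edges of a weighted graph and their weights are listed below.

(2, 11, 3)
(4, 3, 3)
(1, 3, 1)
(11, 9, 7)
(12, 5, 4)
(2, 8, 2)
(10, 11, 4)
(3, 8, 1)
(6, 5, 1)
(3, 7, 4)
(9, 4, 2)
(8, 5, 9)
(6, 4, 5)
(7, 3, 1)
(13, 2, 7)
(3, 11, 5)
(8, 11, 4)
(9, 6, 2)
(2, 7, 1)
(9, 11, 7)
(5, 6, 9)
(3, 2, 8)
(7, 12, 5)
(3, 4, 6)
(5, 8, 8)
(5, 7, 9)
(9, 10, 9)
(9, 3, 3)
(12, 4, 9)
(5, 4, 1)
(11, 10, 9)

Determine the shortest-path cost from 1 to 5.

11

Settle nodes by increasing distance from 1:
1: 0
3: 1  (via 1)
8: 2  (via 3)
7: 5  (via 3)
11: 6  (via 3)
4: 7  (via 3)
2: 9  (via 3)
12: 10  (via 7)
5: 11  (via 8)
Shortest route: 1–3–8–5 = 11.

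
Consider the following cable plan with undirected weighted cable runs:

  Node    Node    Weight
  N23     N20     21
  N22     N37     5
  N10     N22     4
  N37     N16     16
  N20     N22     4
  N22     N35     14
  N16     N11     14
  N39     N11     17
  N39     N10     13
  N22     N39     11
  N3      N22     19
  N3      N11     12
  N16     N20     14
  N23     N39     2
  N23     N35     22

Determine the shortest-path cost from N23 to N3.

Settle nodes by increasing distance from N23:
N23: 0
N39: 2  (via N23)
N22: 13  (via N39)
N10: 15  (via N39)
N20: 17  (via N22)
N37: 18  (via N22)
N11: 19  (via N39)
N35: 22  (via N23)
N3: 31  (via N11)
Shortest route: N23–N39–N11–N3 = 31.

31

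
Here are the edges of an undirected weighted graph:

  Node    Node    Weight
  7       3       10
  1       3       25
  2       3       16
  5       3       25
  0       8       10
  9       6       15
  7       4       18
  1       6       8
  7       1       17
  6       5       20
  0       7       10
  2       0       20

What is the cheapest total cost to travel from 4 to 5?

Settle nodes by increasing distance from 4:
4: 0
7: 18  (via 4)
0: 28  (via 7)
3: 28  (via 7)
1: 35  (via 7)
8: 38  (via 0)
6: 43  (via 1)
2: 44  (via 3)
5: 53  (via 3)
Shortest route: 4 → 7 → 3 → 5 = 53.

53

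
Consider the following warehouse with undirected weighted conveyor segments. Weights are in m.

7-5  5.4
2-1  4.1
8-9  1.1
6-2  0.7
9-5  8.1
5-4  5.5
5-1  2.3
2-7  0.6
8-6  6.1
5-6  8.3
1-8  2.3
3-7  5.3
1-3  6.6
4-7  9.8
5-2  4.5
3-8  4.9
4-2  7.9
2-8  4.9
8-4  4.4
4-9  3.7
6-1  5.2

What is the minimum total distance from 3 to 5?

Candidate routes:
3–8–1–5: 4.9+2.3+2.3 = 9.5
3–1–5: 6.6+2.3 = 8.9
The minimum is 8.9 m via 3–1–5.

8.9 m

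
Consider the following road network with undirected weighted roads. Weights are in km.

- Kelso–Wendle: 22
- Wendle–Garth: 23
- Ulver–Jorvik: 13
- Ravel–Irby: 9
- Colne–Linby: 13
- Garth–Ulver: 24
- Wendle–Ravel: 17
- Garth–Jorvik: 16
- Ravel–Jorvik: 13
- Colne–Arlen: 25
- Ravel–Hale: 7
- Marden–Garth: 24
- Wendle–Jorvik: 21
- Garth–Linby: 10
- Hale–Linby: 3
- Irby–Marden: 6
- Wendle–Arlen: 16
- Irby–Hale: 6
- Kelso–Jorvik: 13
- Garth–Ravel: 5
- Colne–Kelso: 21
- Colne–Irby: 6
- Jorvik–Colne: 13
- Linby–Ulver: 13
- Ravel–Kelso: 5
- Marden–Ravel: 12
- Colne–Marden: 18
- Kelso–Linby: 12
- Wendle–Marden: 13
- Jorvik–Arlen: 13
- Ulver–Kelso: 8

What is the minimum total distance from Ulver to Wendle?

30 km

Running Dijkstra from Ulver:
Ulver: 0
Kelso: 8  (via Ulver)
Jorvik: 13  (via Ulver)
Linby: 13  (via Ulver)
Ravel: 13  (via Kelso)
Hale: 16  (via Linby)
Garth: 18  (via Ravel)
Irby: 22  (via Ravel)
Marden: 25  (via Ravel)
Arlen: 26  (via Jorvik)
Colne: 26  (via Jorvik)
Wendle: 30  (via Kelso)
Shortest route: Ulver → Kelso → Wendle = 30 km.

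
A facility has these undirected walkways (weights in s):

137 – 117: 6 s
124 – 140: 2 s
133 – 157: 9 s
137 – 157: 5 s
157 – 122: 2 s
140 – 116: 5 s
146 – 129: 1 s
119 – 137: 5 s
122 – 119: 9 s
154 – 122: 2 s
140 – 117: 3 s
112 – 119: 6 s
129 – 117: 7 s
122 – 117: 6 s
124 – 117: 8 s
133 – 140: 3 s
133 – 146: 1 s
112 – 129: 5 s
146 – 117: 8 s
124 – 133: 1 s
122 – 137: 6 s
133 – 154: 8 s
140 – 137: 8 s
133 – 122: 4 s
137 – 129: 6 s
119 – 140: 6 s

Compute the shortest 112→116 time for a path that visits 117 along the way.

20 s

Shortest 112→117: 112 → 129 → 117 = 12
Shortest 117→116: 117 → 140 → 116 = 8
Total via 117: 12 + 8 = 20 s.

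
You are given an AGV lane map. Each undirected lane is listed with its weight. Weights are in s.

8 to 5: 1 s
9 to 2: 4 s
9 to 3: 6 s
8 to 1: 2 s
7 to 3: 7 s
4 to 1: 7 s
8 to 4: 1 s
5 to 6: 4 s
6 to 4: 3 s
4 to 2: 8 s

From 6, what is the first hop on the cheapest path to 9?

4

Compare a few routes:
6 → 4 → 2 → 9: 3+8+4 = 15
6 → 5 → 8 → 4 → 2 → 9: 4+1+1+8+4 = 18
Cheapest is 6 → 4 → 2 → 9 at 15 s.
So from 6 the first move is to 4.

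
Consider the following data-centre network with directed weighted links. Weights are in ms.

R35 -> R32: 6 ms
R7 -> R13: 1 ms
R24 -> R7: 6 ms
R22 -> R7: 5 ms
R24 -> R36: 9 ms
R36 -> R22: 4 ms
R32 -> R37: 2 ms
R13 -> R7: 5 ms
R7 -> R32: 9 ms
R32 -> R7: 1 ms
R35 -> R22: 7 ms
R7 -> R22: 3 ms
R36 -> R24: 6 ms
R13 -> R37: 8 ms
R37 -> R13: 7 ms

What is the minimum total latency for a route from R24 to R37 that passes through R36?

Best R24 to R36: R24 → R36 costing 9
Best R36 to R37: R36 → R22 → R7 → R13 → R37 costing 18
Total via R36: 9 + 18 = 27 ms.

27 ms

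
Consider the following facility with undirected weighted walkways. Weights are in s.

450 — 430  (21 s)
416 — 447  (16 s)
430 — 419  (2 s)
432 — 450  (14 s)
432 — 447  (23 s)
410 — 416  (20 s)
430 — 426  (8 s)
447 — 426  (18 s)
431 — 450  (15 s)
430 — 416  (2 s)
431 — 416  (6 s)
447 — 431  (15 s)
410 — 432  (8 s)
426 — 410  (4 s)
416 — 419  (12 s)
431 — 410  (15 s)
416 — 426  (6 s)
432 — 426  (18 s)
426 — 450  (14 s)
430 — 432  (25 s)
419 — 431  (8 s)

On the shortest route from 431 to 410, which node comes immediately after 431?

410

Candidate routes:
431–416–426–410: 6+6+4 = 16
431–410: 15 = 15
The minimum is 15 s via 431–410.
So from 431 the first move is to 410.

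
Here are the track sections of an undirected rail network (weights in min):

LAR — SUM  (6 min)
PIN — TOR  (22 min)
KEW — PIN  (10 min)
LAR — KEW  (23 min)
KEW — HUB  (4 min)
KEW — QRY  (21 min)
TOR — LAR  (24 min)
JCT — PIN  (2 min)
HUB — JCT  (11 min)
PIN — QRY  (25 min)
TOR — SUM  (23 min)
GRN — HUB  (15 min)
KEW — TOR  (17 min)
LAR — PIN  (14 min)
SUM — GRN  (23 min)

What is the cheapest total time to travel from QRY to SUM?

45 min

Enumerating some paths:
QRY–KEW–LAR–SUM: 21+23+6 = 50
QRY–PIN–LAR–SUM: 25+14+6 = 45
Cheapest is QRY–PIN–LAR–SUM at 45 min.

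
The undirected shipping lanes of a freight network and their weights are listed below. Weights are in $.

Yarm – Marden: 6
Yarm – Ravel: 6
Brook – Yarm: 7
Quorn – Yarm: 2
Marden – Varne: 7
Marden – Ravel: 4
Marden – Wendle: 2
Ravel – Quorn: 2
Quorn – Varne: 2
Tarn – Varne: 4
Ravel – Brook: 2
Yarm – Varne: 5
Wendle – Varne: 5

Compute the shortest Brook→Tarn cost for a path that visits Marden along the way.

Best Brook to Marden: Brook–Ravel–Marden costing 6
Shortest Marden→Tarn: Marden–Varne–Tarn = 11
Total via Marden: 6 + 11 = $17.

$17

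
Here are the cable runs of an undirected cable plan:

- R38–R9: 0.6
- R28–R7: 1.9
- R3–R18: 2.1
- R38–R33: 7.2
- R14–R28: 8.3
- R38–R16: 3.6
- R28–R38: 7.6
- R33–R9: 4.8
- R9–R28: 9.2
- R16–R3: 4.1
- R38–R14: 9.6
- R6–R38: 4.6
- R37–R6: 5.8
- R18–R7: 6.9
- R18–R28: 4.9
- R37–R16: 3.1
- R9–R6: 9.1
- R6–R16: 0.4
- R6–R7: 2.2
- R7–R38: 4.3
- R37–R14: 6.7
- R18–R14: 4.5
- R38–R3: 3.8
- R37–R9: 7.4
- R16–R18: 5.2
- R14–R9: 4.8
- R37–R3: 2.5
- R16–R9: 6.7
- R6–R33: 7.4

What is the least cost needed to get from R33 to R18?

Running Dijkstra from R33:
R33: 0
R9: 4.8  (via R33)
R38: 5.4  (via R9)
R6: 7.4  (via R33)
R16: 7.8  (via R6)
R3: 9.2  (via R38)
R7: 9.6  (via R6)
R14: 9.6  (via R9)
R37: 10.9  (via R16)
R18: 11.3  (via R3)
Shortest route: R33 → R9 → R38 → R3 → R18 = 11.3.

11.3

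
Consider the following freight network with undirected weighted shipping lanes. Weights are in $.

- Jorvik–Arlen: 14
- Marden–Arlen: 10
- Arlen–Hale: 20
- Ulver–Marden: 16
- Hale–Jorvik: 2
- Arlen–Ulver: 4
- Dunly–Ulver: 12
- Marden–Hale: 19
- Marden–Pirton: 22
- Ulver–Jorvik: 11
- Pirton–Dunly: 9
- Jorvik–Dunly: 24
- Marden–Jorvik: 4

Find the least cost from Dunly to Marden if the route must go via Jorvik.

$27

Best Dunly to Jorvik: Dunly → Ulver → Jorvik costing 23
Best Jorvik to Marden: Jorvik → Marden costing 4
Total via Jorvik: 23 + 4 = $27.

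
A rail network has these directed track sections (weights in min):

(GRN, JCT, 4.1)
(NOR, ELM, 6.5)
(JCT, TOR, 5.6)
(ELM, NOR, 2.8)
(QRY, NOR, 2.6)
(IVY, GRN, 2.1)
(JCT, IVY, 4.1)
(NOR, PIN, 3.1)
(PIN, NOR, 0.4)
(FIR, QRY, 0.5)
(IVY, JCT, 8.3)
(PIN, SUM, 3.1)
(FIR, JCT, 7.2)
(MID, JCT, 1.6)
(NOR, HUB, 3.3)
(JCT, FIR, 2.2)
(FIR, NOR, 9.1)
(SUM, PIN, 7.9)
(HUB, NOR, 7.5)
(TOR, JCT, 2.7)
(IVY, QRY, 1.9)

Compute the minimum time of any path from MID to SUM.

13.1 min

Enumerating some paths:
MID → JCT → IVY → QRY → NOR → PIN → SUM: 1.6+4.1+1.9+2.6+3.1+3.1 = 16.4
MID → JCT → FIR → QRY → NOR → PIN → SUM: 1.6+2.2+0.5+2.6+3.1+3.1 = 13.1
Cheapest is MID → JCT → FIR → QRY → NOR → PIN → SUM at 13.1 min.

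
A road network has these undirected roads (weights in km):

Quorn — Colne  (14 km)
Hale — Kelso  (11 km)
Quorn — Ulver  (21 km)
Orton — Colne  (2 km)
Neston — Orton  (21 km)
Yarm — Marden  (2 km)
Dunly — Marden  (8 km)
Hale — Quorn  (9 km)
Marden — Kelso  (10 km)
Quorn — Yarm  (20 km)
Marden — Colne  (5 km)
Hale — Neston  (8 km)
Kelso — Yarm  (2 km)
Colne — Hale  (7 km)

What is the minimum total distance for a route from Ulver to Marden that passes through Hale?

Shortest Ulver→Hale: Ulver–Quorn–Hale = 30
Best Hale to Marden: Hale–Colne–Marden costing 12
Total via Hale: 30 + 12 = 42 km.

42 km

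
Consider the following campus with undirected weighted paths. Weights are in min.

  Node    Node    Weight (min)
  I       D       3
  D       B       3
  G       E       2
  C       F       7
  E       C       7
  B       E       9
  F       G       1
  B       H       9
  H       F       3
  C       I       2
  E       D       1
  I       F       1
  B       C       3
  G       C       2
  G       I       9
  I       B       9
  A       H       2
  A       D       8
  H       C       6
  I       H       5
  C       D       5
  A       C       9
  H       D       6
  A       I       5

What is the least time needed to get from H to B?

9 min

Candidate routes:
H - I - C - B: 5+2+3 = 10
H - B: 9 = 9
H - F - I - D - B: 3+1+3+3 = 10
Cheapest is H - B at 9 min.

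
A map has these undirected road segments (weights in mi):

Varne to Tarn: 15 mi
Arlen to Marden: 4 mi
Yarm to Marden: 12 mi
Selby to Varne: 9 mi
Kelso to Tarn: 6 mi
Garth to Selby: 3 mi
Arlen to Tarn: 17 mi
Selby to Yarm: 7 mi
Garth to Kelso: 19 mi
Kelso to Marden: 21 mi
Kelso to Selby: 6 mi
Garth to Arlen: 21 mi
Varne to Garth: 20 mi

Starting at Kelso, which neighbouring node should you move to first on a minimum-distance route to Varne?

Selby

Candidate routes:
Kelso - Tarn - Varne: 6+15 = 21
Kelso - Selby - Varne: 6+9 = 15
The minimum is 15 mi via Kelso - Selby - Varne.
So from Kelso the first move is to Selby.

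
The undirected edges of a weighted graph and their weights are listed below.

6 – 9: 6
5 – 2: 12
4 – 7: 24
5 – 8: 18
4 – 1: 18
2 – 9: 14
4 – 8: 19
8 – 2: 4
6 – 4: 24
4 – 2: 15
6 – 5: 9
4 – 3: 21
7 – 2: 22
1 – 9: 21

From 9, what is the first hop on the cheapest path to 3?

2

Compare a few routes:
9 - 1 - 4 - 3: 21+18+21 = 60
9 - 6 - 4 - 3: 6+24+21 = 51
9 - 2 - 8 - 4 - 3: 14+4+19+21 = 58
9 - 2 - 4 - 3: 14+15+21 = 50
The minimum is 50 via 9 - 2 - 4 - 3.
So from 9 the first move is to 2.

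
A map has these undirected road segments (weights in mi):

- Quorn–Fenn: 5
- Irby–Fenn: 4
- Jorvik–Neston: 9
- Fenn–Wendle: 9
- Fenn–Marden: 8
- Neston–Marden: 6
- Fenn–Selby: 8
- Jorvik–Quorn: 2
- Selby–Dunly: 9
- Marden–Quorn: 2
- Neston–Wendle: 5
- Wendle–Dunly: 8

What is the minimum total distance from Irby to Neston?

17 mi

Compare a few routes:
Irby → Fenn → Quorn → Marden → Neston: 4+5+2+6 = 17
Irby → Fenn → Marden → Neston: 4+8+6 = 18
Irby → Fenn → Wendle → Neston: 4+9+5 = 18
The minimum is 17 mi via Irby → Fenn → Quorn → Marden → Neston.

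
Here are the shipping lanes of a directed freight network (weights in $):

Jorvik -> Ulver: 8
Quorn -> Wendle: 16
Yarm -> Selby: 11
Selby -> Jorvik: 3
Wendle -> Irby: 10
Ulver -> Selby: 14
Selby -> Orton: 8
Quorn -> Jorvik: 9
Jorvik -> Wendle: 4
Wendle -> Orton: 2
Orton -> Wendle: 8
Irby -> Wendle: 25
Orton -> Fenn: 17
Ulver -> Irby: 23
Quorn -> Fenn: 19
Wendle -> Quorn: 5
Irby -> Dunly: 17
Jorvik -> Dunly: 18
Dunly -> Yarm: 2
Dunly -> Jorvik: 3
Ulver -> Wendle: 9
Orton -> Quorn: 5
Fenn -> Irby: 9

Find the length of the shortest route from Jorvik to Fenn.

Shortest distances from Jorvik:
Jorvik: 0
Wendle: 4  (via Jorvik)
Orton: 6  (via Wendle)
Ulver: 8  (via Jorvik)
Quorn: 9  (via Wendle)
Irby: 14  (via Wendle)
Dunly: 18  (via Jorvik)
Yarm: 20  (via Dunly)
Selby: 22  (via Ulver)
Fenn: 23  (via Orton)
Shortest route: Jorvik → Wendle → Orton → Fenn = $23.

$23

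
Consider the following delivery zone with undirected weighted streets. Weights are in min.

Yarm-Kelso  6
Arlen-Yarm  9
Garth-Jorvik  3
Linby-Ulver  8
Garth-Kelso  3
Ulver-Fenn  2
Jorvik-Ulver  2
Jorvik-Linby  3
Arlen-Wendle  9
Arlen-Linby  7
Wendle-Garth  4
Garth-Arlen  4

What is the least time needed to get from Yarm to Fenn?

16 min

Running Dijkstra from Yarm:
Yarm: 0
Kelso: 6  (via Yarm)
Garth: 9  (via Kelso)
Arlen: 9  (via Yarm)
Jorvik: 12  (via Garth)
Wendle: 13  (via Garth)
Ulver: 14  (via Jorvik)
Linby: 15  (via Jorvik)
Fenn: 16  (via Ulver)
Shortest route: Yarm → Kelso → Garth → Jorvik → Ulver → Fenn = 16 min.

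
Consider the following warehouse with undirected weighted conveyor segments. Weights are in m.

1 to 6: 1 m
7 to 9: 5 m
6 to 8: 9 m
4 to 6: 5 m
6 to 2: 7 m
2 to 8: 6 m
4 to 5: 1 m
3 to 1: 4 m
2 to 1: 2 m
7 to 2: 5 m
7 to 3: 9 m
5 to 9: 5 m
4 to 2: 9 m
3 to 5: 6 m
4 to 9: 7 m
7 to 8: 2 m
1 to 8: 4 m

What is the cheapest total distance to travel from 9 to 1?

11 m

Running Dijkstra from 9:
9: 0
5: 5  (via 9)
7: 5  (via 9)
4: 6  (via 5)
8: 7  (via 7)
2: 10  (via 7)
1: 11  (via 8)
Shortest route: 9–7–8–1 = 11 m.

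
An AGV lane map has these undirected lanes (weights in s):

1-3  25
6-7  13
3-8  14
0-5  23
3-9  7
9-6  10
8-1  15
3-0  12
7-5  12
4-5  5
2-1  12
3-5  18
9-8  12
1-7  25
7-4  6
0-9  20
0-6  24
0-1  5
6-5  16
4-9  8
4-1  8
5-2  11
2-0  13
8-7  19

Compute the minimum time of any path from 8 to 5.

25 s

Compare a few routes:
8 → 7 → 4 → 5: 19+6+5 = 30
8 → 7 → 5: 19+12 = 31
8 → 1 → 4 → 5: 15+8+5 = 28
8 → 9 → 4 → 5: 12+8+5 = 25
Cheapest is 8 → 9 → 4 → 5 at 25 s.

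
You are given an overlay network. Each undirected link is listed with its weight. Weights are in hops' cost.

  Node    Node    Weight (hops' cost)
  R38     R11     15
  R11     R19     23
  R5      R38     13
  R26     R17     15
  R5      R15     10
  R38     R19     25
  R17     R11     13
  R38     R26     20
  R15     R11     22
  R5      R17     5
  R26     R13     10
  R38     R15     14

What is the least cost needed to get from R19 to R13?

Compare a few routes:
R19 → R11 → R17 → R26 → R13: 23+13+15+10 = 61
R19 → R38 → R26 → R13: 25+20+10 = 55
Cheapest is R19 → R38 → R26 → R13 at 55 hops' cost.

55 hops' cost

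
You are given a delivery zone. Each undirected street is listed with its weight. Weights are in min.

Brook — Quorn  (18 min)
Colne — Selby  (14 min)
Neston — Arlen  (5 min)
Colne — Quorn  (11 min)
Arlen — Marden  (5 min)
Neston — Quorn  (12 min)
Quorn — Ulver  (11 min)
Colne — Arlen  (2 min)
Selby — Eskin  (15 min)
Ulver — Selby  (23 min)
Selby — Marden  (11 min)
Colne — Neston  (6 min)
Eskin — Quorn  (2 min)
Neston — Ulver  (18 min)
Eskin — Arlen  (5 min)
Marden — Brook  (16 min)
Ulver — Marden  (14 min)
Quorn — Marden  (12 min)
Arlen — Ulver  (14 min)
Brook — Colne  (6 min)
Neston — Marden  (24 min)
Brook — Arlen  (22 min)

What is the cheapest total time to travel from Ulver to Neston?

Candidate routes:
Ulver–Arlen–Neston: 14+5 = 19
Ulver–Arlen–Colne–Neston: 14+2+6 = 22
Ulver–Neston: 18 = 18
Cheapest is Ulver–Neston at 18 min.

18 min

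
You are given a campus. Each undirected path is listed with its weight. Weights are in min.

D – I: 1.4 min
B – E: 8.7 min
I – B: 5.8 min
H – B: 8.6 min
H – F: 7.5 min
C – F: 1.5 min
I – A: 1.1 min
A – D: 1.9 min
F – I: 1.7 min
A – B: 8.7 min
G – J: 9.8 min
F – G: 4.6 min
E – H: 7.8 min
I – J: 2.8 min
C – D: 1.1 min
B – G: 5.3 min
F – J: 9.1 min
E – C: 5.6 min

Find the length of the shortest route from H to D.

Settle nodes by increasing distance from H:
H: 0
F: 7.5  (via H)
E: 7.8  (via H)
B: 8.6  (via H)
C: 9  (via F)
I: 9.2  (via F)
D: 10.1  (via C)
Shortest route: H–F–C–D = 10.1 min.

10.1 min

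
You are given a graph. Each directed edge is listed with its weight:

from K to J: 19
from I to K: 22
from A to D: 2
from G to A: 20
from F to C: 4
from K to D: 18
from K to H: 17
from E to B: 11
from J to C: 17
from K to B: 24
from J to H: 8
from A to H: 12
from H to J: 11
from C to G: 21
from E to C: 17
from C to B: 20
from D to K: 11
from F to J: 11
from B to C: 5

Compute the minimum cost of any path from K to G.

50

Compare a few routes:
K → J → C → G: 19+17+21 = 57
K → B → C → G: 24+5+21 = 50
Cheapest is K → B → C → G at 50.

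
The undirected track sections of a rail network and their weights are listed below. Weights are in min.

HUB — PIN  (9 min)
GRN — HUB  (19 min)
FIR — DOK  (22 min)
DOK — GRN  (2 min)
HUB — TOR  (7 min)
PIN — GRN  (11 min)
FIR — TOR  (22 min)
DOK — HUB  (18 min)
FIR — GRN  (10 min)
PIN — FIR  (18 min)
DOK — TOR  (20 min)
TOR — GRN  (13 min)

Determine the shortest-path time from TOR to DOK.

15 min

Compare a few routes:
TOR–DOK: 20 = 20
TOR–HUB–DOK: 7+18 = 25
TOR–GRN–DOK: 13+2 = 15
The minimum is 15 min via TOR–GRN–DOK.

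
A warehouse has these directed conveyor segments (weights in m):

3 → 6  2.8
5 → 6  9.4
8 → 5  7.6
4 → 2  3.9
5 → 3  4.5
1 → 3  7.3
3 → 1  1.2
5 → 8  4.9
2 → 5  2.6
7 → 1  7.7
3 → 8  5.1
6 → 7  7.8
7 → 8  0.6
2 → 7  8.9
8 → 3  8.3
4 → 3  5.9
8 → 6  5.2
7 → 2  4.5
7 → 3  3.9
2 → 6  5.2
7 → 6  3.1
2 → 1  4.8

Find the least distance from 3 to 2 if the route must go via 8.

22.6 m

Best 3 to 8: 3–8 costing 5.1
Shortest 8→2: 8–6–7–2 = 17.5
Total via 8: 5.1 + 17.5 = 22.6 m.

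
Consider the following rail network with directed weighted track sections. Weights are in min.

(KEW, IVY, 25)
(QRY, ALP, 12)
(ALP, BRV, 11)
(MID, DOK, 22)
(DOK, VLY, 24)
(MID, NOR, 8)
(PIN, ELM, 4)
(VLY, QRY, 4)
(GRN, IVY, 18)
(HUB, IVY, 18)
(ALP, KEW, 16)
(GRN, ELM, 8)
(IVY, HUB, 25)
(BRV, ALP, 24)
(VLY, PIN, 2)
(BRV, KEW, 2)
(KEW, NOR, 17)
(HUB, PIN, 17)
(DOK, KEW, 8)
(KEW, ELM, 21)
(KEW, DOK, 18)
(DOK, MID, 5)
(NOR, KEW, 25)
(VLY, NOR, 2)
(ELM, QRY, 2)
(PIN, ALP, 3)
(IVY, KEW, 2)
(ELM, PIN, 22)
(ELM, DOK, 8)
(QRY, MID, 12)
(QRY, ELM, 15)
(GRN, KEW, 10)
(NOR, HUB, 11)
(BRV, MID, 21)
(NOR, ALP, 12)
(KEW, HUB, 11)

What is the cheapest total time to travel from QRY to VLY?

Settle nodes by increasing distance from QRY:
QRY: 0
ALP: 12  (via QRY)
MID: 12  (via QRY)
ELM: 15  (via QRY)
NOR: 20  (via MID)
DOK: 23  (via ELM)
BRV: 23  (via ALP)
KEW: 25  (via BRV)
HUB: 31  (via NOR)
PIN: 37  (via ELM)
VLY: 47  (via DOK)
Shortest route: QRY–ELM–DOK–VLY = 47 min.

47 min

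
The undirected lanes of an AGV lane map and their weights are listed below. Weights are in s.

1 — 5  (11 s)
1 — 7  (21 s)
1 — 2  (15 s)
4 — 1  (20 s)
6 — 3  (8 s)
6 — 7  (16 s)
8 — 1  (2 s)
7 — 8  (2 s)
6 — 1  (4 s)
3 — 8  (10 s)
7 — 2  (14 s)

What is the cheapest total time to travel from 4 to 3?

Compare a few routes:
4–1–6–7–8–3: 20+4+16+2+10 = 52
4–1–8–7–6–3: 20+2+2+16+8 = 48
4–1–8–3: 20+2+10 = 32
The minimum is 32 s via 4–1–8–3.

32 s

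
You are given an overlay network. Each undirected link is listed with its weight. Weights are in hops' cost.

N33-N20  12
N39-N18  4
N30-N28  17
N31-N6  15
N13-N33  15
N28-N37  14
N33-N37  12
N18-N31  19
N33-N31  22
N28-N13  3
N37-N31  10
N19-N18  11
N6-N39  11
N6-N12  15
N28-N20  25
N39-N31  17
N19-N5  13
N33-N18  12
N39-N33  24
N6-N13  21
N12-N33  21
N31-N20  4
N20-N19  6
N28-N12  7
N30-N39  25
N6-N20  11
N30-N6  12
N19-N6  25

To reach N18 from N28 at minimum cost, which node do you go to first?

N13

Enumerating some paths:
N28–N37–N33–N18: 14+12+12 = 38
N28–N12–N6–N39–N18: 7+15+11+4 = 37
N28–N13–N33–N18: 3+15+12 = 30
Cheapest is N28–N13–N33–N18 at 30 hops' cost.
So from N28 the first move is to N13.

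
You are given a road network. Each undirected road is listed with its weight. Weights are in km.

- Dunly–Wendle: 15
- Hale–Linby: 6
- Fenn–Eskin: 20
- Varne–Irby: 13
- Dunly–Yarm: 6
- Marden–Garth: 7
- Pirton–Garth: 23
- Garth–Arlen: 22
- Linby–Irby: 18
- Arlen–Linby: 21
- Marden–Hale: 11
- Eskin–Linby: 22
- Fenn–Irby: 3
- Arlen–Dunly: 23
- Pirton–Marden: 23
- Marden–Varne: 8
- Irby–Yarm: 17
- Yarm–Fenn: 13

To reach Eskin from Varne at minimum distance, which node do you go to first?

Candidate routes:
Varne–Irby–Fenn–Eskin: 13+3+20 = 36
Varne–Irby–Linby–Eskin: 13+18+22 = 53
Varne–Marden–Hale–Linby–Eskin: 8+11+6+22 = 47
The minimum is 36 km via Varne–Irby–Fenn–Eskin.
So from Varne the first move is to Irby.

Irby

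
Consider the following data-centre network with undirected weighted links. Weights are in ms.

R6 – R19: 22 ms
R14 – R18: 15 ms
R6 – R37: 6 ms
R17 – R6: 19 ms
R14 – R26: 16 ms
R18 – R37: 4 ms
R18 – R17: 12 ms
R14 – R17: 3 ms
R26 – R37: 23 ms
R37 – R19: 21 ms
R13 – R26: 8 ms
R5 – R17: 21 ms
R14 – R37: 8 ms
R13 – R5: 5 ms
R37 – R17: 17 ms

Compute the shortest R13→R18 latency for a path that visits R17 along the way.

38 ms

Best R13 to R17: R13 → R5 → R17 costing 26
Shortest R17→R18: R17 → R18 = 12
Total via R17: 26 + 12 = 38 ms.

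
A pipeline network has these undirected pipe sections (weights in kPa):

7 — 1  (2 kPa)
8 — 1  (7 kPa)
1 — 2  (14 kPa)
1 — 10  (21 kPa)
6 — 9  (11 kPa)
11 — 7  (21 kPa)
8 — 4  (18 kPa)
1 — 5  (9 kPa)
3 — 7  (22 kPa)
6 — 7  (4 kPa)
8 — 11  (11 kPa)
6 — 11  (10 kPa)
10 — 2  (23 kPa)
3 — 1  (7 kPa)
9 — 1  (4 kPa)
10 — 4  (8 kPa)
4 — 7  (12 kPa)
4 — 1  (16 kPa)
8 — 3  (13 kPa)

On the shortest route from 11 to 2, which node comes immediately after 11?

Candidate routes:
11–8–1–2: 11+7+14 = 32
11–7–1–2: 21+2+14 = 37
11–6–7–1–2: 10+4+2+14 = 30
11–6–9–1–2: 10+11+4+14 = 39
Cheapest is 11–6–7–1–2 at 30 kPa.
So from 11 the first move is to 6.

6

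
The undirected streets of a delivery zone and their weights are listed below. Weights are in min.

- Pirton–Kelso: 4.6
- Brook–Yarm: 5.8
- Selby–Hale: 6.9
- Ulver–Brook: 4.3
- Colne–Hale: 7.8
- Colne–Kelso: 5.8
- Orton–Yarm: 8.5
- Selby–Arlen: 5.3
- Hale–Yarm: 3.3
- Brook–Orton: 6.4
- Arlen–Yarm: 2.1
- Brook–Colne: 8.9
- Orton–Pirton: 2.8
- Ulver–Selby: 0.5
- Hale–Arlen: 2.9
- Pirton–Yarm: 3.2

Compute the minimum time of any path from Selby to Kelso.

15.2 min

Running Dijkstra from Selby:
Selby: 0
Ulver: 0.5  (via Selby)
Brook: 4.8  (via Ulver)
Arlen: 5.3  (via Selby)
Hale: 6.9  (via Selby)
Yarm: 7.4  (via Arlen)
Pirton: 10.6  (via Yarm)
Orton: 11.2  (via Brook)
Colne: 13.7  (via Brook)
Kelso: 15.2  (via Pirton)
Shortest route: Selby → Arlen → Yarm → Pirton → Kelso = 15.2 min.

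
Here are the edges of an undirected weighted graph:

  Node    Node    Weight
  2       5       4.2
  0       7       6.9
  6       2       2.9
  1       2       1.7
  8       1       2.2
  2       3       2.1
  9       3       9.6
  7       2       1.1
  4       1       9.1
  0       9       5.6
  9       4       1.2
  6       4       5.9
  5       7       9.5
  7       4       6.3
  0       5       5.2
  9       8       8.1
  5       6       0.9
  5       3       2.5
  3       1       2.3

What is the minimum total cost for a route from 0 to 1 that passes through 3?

Best 0 to 3: 0 → 5 → 3 costing 7.7
Best 3 to 1: 3 → 1 costing 2.3
Total via 3: 7.7 + 2.3 = 10.

10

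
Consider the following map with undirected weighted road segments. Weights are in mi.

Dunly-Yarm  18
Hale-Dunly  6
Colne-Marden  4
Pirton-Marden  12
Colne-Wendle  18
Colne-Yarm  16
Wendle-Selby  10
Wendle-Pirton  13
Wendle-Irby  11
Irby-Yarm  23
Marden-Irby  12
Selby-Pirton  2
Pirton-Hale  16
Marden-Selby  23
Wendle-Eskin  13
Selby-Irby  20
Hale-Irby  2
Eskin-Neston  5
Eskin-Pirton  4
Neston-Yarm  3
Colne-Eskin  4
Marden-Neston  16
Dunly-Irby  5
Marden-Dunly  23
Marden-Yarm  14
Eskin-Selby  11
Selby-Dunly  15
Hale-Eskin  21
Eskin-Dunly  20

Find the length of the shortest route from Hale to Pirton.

16 mi

Running Dijkstra from Hale:
Hale: 0
Irby: 2  (via Hale)
Dunly: 6  (via Hale)
Wendle: 13  (via Irby)
Marden: 14  (via Irby)
Pirton: 16  (via Hale)
Shortest route: Hale → Pirton = 16 mi.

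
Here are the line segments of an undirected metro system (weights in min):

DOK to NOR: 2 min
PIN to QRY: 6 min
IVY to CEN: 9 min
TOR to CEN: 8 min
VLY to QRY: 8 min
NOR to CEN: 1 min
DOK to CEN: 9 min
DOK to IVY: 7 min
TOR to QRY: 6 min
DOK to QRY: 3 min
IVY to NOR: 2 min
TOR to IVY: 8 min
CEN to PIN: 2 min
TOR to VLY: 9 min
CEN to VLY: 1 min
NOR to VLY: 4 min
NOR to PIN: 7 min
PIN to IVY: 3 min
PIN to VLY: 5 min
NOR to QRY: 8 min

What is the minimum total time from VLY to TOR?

9 min

Candidate routes:
VLY → CEN → NOR → IVY → TOR: 1+1+2+8 = 12
VLY → TOR: 9 = 9
VLY → CEN → NOR → DOK → QRY → TOR: 1+1+2+3+6 = 13
Cheapest is VLY → TOR at 9 min.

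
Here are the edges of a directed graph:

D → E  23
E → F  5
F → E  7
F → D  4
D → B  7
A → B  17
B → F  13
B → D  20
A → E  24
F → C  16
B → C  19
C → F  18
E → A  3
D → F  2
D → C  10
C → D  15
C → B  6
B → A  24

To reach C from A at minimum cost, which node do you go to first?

Compare a few routes:
A–E–F–D–C: 24+5+4+10 = 43
A–B–C: 17+19 = 36
A–B–F–D–C: 17+13+4+10 = 44
Cheapest is A–B–C at 36.
So from A the first move is to B.

B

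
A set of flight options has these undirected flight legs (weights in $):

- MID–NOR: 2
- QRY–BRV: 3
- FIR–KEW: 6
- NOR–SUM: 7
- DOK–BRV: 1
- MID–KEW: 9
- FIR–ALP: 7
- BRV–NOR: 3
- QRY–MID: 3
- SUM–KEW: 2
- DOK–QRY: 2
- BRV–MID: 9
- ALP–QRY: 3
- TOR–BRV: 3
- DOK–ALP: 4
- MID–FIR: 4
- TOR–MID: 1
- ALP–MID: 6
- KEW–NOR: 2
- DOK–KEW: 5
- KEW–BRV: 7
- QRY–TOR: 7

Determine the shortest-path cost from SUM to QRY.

Enumerating some paths:
SUM - KEW - NOR - BRV - DOK - QRY: 2+2+3+1+2 = 10
SUM - KEW - NOR - MID - QRY: 2+2+2+3 = 9
SUM - KEW - NOR - BRV - QRY: 2+2+3+3 = 10
The minimum is $9 via SUM - KEW - NOR - MID - QRY.

$9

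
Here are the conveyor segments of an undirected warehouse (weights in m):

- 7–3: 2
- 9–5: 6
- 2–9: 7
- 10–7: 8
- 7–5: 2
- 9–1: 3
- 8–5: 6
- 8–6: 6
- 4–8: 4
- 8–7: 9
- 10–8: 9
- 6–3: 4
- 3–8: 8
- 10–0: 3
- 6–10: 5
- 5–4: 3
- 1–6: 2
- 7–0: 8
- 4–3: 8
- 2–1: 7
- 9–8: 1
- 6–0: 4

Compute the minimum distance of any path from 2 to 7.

15 m

Settle nodes by increasing distance from 2:
2: 0
1: 7  (via 2)
9: 7  (via 2)
8: 8  (via 9)
6: 9  (via 1)
4: 12  (via 8)
0: 13  (via 6)
3: 13  (via 6)
5: 13  (via 9)
10: 14  (via 6)
7: 15  (via 3)
Shortest route: 2 → 1 → 6 → 3 → 7 = 15 m.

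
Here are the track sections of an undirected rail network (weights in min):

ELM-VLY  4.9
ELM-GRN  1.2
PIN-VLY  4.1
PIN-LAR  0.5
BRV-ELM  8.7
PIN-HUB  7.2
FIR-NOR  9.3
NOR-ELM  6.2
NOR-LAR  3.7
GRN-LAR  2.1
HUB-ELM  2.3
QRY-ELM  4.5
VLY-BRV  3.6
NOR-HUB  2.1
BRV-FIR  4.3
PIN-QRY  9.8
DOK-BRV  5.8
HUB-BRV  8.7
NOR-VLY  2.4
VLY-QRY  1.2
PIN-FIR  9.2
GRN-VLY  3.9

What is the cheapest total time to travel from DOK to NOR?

Enumerating some paths:
DOK - BRV - VLY - PIN - LAR - NOR: 5.8+3.6+4.1+0.5+3.7 = 17.7
DOK - BRV - VLY - NOR: 5.8+3.6+2.4 = 11.8
DOK - BRV - HUB - NOR: 5.8+8.7+2.1 = 16.6
The minimum is 11.8 min via DOK - BRV - VLY - NOR.

11.8 min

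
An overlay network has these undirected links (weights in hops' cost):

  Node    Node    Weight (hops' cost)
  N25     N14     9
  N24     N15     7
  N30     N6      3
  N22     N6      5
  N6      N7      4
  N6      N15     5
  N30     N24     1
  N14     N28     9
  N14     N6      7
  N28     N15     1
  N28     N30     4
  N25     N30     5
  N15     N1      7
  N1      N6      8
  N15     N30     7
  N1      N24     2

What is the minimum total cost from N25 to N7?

Shortest distances from N25:
N25: 0
N30: 5  (via N25)
N24: 6  (via N30)
N1: 8  (via N24)
N6: 8  (via N30)
N14: 9  (via N25)
N28: 9  (via N30)
N15: 10  (via N28)
N7: 12  (via N6)
Shortest route: N25–N30–N6–N7 = 12 hops' cost.

12 hops' cost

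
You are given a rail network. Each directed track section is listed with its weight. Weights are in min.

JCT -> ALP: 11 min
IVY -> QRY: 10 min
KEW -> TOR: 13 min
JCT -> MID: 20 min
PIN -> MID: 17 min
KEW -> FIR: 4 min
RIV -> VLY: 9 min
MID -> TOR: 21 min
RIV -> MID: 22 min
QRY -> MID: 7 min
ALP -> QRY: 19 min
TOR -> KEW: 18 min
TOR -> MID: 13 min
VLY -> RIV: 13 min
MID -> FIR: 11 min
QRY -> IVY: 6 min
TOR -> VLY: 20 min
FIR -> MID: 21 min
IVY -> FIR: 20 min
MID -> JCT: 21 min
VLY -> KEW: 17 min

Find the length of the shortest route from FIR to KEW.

60 min

Shortest distances from FIR:
FIR: 0
MID: 21  (via FIR)
JCT: 42  (via MID)
TOR: 42  (via MID)
ALP: 53  (via JCT)
KEW: 60  (via TOR)
Shortest route: FIR–MID–TOR–KEW = 60 min.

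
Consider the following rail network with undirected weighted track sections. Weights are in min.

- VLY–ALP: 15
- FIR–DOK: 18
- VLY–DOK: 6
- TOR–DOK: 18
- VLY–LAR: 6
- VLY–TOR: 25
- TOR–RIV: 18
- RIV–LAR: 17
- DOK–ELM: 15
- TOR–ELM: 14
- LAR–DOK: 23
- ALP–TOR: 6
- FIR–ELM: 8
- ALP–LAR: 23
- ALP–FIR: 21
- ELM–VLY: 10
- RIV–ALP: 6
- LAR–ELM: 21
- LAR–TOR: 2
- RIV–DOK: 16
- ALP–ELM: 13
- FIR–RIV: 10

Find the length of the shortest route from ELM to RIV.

Enumerating some paths:
ELM - FIR - RIV: 8+10 = 18
ELM - ALP - RIV: 13+6 = 19
ELM - TOR - ALP - RIV: 14+6+6 = 26
ELM - VLY - LAR - TOR - ALP - RIV: 10+6+2+6+6 = 30
Cheapest is ELM - FIR - RIV at 18 min.

18 min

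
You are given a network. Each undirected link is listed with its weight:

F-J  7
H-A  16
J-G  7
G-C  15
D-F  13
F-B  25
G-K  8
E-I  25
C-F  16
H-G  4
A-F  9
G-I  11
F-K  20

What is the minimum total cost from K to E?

Settle nodes by increasing distance from K:
K: 0
G: 8  (via K)
H: 12  (via G)
J: 15  (via G)
I: 19  (via G)
F: 20  (via K)
C: 23  (via G)
A: 28  (via H)
D: 33  (via F)
E: 44  (via I)
Shortest route: K → G → I → E = 44.

44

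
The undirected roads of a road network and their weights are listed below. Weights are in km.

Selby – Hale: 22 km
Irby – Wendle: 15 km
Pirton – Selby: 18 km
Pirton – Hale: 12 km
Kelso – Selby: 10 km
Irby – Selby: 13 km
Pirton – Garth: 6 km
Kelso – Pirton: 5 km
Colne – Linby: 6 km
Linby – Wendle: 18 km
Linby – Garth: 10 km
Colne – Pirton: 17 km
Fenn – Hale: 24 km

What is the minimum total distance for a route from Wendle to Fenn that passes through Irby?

Shortest Wendle→Irby: Wendle–Irby = 15
Shortest Irby→Fenn: Irby–Selby–Hale–Fenn = 59
Total via Irby: 15 + 59 = 74 km.

74 km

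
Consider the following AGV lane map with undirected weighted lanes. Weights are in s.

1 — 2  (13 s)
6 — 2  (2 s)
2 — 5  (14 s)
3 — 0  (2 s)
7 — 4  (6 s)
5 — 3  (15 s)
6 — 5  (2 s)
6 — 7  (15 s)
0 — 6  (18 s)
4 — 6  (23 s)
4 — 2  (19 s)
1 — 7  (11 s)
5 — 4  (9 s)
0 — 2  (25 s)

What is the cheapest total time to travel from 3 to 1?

32 s

Compare a few routes:
3–0–6–2–1: 2+18+2+13 = 35
3–5–6–2–1: 15+2+2+13 = 32
3–0–2–1: 2+25+13 = 40
The minimum is 32 s via 3–5–6–2–1.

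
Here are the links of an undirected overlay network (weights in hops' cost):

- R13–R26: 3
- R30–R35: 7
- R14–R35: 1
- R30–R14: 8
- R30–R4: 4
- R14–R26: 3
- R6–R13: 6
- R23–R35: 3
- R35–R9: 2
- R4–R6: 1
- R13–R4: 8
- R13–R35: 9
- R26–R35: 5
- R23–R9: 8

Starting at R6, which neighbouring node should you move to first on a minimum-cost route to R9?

R4

Enumerating some paths:
R6 → R13 → R26 → R35 → R9: 6+3+5+2 = 16
R6 → R13 → R26 → R14 → R35 → R9: 6+3+3+1+2 = 15
R6 → R4 → R30 → R14 → R35 → R9: 1+4+8+1+2 = 16
R6 → R4 → R30 → R35 → R9: 1+4+7+2 = 14
The minimum is 14 hops' cost via R6 → R4 → R30 → R35 → R9.
So from R6 the first move is to R4.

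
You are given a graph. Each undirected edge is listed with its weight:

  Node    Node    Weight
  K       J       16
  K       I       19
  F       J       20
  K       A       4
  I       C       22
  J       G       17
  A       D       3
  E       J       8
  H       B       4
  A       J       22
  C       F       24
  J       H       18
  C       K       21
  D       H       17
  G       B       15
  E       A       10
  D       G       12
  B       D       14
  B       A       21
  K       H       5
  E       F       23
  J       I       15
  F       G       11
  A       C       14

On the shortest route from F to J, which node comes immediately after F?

Compare a few routes:
F → G → J: 11+17 = 28
F → J: 20 = 20
F → G → D → A → E → J: 11+12+3+10+8 = 44
F → E → J: 23+8 = 31
The minimum is 20 via F → J.
So from F the first move is to J.

J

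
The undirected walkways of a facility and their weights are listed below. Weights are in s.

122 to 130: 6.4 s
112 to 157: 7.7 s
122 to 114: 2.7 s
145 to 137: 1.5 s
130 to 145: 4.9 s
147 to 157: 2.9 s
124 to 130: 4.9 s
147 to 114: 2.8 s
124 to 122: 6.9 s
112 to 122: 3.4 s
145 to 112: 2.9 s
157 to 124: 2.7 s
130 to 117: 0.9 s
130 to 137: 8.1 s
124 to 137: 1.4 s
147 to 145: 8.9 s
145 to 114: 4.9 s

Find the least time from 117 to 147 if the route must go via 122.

Shortest 117→122: 117–130–122 = 7.3
Best 122 to 147: 122–114–147 costing 5.5
Total via 122: 7.3 + 5.5 = 12.8 s.

12.8 s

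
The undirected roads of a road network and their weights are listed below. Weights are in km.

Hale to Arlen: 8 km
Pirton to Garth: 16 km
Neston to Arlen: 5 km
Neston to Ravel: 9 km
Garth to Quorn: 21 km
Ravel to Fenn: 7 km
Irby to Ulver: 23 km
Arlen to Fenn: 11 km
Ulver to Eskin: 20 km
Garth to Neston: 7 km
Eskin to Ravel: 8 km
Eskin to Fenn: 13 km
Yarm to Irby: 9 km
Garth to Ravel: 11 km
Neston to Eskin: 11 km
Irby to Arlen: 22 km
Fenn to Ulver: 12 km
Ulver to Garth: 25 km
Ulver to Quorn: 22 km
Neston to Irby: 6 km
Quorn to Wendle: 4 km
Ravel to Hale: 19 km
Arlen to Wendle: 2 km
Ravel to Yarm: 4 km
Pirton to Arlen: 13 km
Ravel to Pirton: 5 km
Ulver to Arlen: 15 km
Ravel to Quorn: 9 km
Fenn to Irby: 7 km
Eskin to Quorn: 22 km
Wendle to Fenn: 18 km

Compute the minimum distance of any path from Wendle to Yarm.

Settle nodes by increasing distance from Wendle:
Wendle: 0
Arlen: 2  (via Wendle)
Quorn: 4  (via Wendle)
Neston: 7  (via Arlen)
Hale: 10  (via Arlen)
Irby: 13  (via Neston)
Ravel: 13  (via Quorn)
Fenn: 13  (via Arlen)
Garth: 14  (via Neston)
Pirton: 15  (via Arlen)
Yarm: 17  (via Ravel)
Shortest route: Wendle → Quorn → Ravel → Yarm = 17 km.

17 km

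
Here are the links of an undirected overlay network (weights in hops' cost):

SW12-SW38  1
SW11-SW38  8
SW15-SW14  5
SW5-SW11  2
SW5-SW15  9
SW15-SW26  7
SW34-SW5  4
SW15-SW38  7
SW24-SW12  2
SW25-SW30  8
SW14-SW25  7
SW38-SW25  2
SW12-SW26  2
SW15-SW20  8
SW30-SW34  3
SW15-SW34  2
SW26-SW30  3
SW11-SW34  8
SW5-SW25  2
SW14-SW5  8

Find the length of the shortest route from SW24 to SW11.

Compare a few routes:
SW24 - SW12 - SW38 - SW25 - SW5 - SW11: 2+1+2+2+2 = 9
SW24 - SW12 - SW38 - SW11: 2+1+8 = 11
Cheapest is SW24 - SW12 - SW38 - SW25 - SW5 - SW11 at 9 hops' cost.

9 hops' cost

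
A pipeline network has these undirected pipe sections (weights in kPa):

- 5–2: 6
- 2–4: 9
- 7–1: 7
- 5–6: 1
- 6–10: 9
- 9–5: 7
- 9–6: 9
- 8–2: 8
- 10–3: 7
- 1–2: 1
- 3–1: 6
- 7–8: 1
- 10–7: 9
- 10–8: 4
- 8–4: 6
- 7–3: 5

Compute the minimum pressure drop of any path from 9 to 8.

Enumerating some paths:
9 - 6 - 10 - 8: 9+9+4 = 22
9 - 5 - 2 - 8: 7+6+8 = 21
9 - 5 - 2 - 1 - 7 - 8: 7+6+1+7+1 = 22
9 - 6 - 5 - 2 - 8: 9+1+6+8 = 24
Cheapest is 9 - 5 - 2 - 8 at 21 kPa.

21 kPa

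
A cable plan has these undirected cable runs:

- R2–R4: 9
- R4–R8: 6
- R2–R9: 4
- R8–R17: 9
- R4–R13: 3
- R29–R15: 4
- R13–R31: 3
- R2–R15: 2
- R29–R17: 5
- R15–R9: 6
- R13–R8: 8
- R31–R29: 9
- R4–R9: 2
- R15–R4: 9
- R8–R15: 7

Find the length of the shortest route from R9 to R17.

15

Compare a few routes:
R9 → R4 → R15 → R29 → R17: 2+9+4+5 = 20
R9 → R4 → R8 → R17: 2+6+9 = 17
R9 → R15 → R29 → R17: 6+4+5 = 15
Cheapest is R9 → R15 → R29 → R17 at 15.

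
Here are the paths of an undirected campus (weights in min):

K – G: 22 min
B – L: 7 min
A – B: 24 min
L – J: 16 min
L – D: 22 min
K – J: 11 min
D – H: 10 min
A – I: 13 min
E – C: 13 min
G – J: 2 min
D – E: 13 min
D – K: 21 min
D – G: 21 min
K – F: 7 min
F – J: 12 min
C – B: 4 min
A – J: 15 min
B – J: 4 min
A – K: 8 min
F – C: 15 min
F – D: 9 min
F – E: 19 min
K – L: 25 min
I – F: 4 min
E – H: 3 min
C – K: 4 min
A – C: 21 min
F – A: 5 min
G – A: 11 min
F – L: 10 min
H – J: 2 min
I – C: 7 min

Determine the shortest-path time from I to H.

17 min

Shortest distances from I:
I: 0
F: 4  (via I)
C: 7  (via I)
A: 9  (via F)
B: 11  (via C)
K: 11  (via F)
D: 13  (via F)
L: 14  (via F)
J: 15  (via B)
G: 17  (via J)
H: 17  (via J)
Shortest route: I → C → B → J → H = 17 min.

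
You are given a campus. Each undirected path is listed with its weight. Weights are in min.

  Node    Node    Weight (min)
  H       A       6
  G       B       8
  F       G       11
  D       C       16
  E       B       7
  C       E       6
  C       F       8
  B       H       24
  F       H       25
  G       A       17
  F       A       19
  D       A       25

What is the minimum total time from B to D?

29 min

Candidate routes:
B - G - F - C - D: 8+11+8+16 = 43
B - E - C - D: 7+6+16 = 29
Cheapest is B - E - C - D at 29 min.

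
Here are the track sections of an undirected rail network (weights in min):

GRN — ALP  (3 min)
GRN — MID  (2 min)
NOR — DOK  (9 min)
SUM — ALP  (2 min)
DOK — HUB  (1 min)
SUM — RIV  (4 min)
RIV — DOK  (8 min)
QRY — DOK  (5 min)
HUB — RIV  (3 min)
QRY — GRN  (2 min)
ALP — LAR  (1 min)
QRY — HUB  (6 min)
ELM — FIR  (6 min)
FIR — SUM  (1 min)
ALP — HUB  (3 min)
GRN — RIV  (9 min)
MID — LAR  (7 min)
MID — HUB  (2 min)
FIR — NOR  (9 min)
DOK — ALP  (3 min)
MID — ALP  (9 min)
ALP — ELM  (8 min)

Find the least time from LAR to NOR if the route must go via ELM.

24 min

Best LAR to ELM: LAR → ALP → ELM costing 9
Best ELM to NOR: ELM → FIR → NOR costing 15
Total via ELM: 9 + 15 = 24 min.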